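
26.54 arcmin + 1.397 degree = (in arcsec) 6622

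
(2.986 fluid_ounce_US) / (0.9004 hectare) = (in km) 9.807e-12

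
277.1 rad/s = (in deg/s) 1.588e+04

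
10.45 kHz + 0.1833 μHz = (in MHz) 0.01045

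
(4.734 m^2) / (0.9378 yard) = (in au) 3.69e-11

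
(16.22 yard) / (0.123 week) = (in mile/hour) 0.000446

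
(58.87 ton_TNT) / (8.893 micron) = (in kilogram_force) 2.824e+15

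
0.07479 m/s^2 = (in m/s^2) 0.07479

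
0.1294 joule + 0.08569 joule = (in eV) 1.342e+18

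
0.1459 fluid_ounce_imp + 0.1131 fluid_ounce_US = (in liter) 0.00749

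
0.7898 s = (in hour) 0.0002194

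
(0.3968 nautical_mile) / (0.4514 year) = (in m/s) 5.162e-05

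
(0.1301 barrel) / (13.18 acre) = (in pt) 0.001099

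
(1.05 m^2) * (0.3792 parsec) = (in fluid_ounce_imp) 4.324e+20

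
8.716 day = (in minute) 1.255e+04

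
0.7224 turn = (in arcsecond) 9.362e+05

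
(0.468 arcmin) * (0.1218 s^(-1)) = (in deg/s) 0.00095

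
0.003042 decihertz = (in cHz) 0.03042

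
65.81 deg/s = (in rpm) 10.97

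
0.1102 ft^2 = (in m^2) 0.01024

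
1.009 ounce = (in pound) 0.06306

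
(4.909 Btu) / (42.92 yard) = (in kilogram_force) 13.46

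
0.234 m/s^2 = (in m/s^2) 0.234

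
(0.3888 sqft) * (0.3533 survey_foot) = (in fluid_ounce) 131.5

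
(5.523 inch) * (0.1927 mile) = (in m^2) 43.51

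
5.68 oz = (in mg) 1.61e+05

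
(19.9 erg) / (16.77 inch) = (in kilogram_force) 4.764e-07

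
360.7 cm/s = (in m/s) 3.607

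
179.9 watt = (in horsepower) 0.2412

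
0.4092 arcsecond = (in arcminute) 0.00682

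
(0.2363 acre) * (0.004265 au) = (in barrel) 3.838e+12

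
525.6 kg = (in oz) 1.854e+04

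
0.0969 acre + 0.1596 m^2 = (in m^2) 392.3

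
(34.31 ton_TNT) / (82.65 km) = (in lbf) 3.905e+05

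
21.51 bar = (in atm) 21.23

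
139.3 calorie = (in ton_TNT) 1.393e-07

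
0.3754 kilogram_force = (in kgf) 0.3754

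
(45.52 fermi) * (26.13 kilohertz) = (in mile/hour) 2.661e-09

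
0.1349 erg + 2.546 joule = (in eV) 1.589e+19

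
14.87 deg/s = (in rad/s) 0.2595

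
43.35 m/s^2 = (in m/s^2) 43.35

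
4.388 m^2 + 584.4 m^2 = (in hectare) 0.05888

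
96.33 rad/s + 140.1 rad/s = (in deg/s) 1.355e+04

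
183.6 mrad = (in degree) 10.52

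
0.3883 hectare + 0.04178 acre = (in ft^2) 4.362e+04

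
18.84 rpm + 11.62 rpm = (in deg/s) 182.8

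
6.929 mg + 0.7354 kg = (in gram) 735.4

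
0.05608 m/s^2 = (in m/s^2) 0.05608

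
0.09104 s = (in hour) 2.529e-05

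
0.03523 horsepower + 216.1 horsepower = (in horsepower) 216.1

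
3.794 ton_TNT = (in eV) 9.908e+28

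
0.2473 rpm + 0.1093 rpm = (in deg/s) 2.14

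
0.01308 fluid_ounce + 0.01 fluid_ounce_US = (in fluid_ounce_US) 0.02308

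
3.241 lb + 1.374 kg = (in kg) 2.844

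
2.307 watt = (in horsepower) 0.003094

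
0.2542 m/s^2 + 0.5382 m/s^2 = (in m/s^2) 0.7924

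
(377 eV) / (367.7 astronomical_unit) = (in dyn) 1.098e-25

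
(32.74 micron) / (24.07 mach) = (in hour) 1.11e-12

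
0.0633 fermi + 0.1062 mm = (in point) 0.301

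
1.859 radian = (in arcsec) 3.834e+05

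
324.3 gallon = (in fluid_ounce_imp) 4.321e+04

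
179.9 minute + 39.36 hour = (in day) 1.765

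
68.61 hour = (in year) 0.007832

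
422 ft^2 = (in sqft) 422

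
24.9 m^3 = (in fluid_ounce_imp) 8.764e+05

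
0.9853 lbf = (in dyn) 4.383e+05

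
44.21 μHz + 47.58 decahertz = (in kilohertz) 0.4758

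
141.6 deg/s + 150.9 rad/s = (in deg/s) 8788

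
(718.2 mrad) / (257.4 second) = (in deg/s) 0.1599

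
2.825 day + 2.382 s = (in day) 2.825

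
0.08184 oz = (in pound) 0.005115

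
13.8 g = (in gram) 13.8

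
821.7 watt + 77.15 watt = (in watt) 898.9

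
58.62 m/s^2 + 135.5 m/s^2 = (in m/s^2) 194.1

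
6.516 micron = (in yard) 7.126e-06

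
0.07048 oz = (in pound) 0.004405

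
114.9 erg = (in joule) 1.149e-05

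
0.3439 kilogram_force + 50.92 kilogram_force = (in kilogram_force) 51.26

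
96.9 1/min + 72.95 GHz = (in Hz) 7.295e+10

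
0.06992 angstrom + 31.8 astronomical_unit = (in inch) 1.873e+14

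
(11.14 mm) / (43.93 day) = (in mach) 8.62e-12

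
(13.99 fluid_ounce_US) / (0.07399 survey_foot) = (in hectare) 1.835e-06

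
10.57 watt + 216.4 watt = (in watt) 227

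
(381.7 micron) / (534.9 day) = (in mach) 2.426e-14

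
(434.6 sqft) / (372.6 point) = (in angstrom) 3.072e+12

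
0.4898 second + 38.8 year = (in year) 38.8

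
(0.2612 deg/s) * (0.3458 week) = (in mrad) 9.534e+05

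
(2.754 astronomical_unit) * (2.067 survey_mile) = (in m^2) 1.371e+15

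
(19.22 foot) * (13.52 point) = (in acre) 6.904e-06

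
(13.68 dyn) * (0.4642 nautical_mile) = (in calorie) 0.02811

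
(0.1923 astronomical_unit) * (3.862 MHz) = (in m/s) 1.111e+17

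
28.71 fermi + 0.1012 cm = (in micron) 1012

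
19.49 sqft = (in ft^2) 19.49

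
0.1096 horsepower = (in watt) 81.73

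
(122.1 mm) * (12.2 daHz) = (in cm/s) 1490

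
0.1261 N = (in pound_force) 0.02835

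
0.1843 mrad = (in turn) 2.933e-05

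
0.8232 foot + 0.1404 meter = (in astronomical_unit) 2.616e-12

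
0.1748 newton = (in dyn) 1.748e+04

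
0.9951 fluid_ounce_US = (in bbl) 0.0001851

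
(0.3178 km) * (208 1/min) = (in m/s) 1102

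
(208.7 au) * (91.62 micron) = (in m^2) 2.86e+09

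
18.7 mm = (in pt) 53.01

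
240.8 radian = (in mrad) 2.408e+05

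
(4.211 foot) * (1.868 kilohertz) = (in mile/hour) 5363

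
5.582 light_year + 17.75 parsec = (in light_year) 63.47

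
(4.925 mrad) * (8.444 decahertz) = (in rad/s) 0.4159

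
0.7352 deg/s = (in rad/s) 0.01283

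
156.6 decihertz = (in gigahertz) 1.566e-08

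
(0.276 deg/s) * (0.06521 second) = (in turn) 4.999e-05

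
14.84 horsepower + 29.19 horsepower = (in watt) 3.283e+04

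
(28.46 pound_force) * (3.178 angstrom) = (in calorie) 9.616e-09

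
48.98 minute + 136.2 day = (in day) 136.2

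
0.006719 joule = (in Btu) 6.368e-06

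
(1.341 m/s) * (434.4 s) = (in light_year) 6.157e-14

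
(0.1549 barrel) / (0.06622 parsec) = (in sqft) 1.297e-16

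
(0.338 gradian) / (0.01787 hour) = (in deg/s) 0.004729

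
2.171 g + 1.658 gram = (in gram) 3.829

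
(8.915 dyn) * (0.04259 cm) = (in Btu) 3.599e-11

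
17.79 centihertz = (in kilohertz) 0.0001779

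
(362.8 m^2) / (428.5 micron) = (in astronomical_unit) 5.66e-06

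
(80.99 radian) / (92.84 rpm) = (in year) 2.642e-07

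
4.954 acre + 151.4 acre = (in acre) 156.4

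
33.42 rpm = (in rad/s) 3.5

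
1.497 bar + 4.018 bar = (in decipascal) 5.515e+06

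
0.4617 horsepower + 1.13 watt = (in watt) 345.4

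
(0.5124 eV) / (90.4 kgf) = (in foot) 3.038e-22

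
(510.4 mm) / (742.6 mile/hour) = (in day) 1.779e-08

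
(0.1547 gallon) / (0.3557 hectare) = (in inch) 6.482e-06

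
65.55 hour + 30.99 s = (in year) 0.007484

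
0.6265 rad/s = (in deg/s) 35.9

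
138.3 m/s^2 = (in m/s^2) 138.3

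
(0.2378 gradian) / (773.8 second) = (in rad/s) 4.827e-06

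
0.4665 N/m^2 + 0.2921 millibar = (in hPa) 0.2968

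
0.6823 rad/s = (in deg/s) 39.09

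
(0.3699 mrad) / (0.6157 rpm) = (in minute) 9.562e-05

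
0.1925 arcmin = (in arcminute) 0.1925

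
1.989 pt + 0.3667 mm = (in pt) 3.028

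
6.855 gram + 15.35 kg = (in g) 1.536e+04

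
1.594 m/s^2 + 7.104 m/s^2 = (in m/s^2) 8.698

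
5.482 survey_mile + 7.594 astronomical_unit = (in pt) 3.22e+15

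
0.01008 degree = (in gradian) 0.0112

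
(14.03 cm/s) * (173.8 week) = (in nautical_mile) 7963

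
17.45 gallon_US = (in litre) 66.06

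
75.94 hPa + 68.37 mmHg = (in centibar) 16.71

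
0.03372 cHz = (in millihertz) 0.3372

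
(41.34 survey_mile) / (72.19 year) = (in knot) 5.681e-05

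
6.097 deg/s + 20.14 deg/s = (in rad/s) 0.4579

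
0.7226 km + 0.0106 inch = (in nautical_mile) 0.3902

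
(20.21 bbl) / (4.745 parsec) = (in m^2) 2.195e-17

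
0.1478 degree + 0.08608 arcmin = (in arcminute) 8.954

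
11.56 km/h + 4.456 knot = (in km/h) 19.81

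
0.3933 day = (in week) 0.05619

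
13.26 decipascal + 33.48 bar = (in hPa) 3.348e+04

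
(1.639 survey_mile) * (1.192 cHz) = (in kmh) 113.2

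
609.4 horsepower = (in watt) 4.544e+05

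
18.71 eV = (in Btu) 2.841e-21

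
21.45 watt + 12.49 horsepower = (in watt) 9335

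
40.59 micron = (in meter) 4.059e-05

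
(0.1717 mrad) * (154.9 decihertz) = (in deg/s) 0.1524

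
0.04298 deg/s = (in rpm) 0.007163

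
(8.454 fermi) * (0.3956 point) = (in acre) 2.915e-22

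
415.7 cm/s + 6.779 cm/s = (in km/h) 15.21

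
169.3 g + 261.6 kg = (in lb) 577.1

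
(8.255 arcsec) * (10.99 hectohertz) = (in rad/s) 0.04398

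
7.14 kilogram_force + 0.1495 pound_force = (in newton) 70.68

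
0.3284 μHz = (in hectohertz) 3.284e-09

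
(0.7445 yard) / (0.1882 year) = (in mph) 2.566e-07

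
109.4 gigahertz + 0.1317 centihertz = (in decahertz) 1.094e+10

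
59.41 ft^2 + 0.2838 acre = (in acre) 0.2852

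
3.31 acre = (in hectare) 1.34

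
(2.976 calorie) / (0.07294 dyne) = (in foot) 5.601e+07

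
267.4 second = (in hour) 0.07428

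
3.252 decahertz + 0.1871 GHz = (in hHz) 1.871e+06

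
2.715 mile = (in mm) 4.369e+06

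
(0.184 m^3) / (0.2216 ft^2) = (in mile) 0.005554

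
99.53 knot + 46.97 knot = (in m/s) 75.37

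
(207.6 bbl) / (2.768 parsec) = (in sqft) 4.16e-15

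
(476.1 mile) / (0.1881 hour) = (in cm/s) 1.132e+05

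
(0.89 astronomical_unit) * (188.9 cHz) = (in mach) 7.386e+08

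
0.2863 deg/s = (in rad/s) 0.004997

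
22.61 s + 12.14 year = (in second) 3.828e+08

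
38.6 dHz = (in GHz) 3.86e-09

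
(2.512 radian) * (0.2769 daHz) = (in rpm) 66.42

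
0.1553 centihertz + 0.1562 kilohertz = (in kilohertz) 0.1562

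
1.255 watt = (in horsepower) 0.001683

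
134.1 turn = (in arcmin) 2.897e+06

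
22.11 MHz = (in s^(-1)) 2.211e+07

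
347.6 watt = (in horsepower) 0.4661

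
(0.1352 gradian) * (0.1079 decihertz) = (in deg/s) 0.001313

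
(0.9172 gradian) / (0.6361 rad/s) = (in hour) 6.292e-06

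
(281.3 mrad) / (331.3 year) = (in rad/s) 2.692e-11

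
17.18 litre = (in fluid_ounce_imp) 604.7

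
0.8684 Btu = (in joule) 916.2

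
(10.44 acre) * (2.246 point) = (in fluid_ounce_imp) 1.178e+06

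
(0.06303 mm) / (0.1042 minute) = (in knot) 1.96e-05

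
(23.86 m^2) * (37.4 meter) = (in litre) 8.924e+05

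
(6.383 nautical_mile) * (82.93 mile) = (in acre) 3.899e+05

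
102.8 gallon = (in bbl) 2.448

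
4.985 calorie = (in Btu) 0.01977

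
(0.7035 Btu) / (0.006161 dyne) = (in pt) 3.415e+13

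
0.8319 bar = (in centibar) 83.19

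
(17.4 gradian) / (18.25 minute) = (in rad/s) 0.0002496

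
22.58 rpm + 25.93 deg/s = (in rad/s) 2.817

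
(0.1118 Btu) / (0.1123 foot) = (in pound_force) 774.7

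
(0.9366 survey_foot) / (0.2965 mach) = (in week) 4.675e-09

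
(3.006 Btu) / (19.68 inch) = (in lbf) 1426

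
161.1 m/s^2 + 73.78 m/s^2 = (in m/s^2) 234.9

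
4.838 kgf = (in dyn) 4.744e+06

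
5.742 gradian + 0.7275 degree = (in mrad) 102.9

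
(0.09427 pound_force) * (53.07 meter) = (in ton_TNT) 5.319e-09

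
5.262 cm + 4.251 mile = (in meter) 6841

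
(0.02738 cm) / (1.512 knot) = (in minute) 5.867e-06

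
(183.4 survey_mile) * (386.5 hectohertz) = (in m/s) 1.141e+10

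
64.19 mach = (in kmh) 7.868e+04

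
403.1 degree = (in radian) 7.035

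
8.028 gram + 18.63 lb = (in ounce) 298.4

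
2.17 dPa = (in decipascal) 2.17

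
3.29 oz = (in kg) 0.09327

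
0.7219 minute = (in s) 43.31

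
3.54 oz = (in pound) 0.2213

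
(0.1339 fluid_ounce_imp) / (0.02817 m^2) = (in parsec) 4.377e-21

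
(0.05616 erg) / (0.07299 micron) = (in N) 0.07694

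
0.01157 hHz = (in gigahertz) 1.157e-09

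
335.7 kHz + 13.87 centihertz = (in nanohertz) 3.357e+14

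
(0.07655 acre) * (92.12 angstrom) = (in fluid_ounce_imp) 0.1004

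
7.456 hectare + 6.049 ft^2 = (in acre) 18.42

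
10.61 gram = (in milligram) 1.061e+04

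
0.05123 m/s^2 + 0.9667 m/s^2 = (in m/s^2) 1.018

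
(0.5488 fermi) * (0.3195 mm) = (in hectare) 1.753e-23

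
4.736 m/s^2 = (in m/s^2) 4.736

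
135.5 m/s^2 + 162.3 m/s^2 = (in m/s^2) 297.8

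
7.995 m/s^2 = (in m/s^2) 7.995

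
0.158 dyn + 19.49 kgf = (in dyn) 1.911e+07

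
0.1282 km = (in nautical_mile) 0.06922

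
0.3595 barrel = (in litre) 57.16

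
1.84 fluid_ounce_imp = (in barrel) 0.0003288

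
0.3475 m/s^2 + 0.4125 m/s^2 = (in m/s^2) 0.76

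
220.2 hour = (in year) 0.02514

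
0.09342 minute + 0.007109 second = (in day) 6.496e-05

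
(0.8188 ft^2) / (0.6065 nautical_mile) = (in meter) 6.772e-05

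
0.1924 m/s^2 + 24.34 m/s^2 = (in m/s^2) 24.53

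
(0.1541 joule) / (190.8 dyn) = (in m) 80.77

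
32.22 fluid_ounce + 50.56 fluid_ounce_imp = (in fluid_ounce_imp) 84.1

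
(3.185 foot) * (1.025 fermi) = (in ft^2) 1.071e-14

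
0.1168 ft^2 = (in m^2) 0.01085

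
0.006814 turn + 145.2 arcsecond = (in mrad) 43.52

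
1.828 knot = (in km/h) 3.385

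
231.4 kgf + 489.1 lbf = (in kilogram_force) 453.3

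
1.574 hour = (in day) 0.06558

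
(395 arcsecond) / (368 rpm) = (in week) 8.216e-11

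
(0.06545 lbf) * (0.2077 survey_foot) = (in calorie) 0.004405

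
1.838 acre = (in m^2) 7438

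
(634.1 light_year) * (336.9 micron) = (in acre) 4.994e+11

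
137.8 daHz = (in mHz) 1.378e+06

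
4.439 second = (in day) 5.138e-05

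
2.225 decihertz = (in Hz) 0.2225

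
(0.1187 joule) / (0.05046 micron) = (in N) 2.352e+06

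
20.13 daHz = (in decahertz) 20.13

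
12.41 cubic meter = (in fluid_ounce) 4.196e+05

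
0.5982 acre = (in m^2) 2421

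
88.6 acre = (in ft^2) 3.859e+06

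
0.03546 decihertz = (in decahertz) 0.0003546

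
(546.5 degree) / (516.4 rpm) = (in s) 0.1764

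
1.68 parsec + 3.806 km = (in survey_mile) 3.221e+13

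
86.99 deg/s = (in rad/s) 1.518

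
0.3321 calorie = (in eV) 8.673e+18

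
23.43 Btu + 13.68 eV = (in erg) 2.472e+11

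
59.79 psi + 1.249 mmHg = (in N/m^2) 4.124e+05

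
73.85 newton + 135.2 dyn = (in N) 73.85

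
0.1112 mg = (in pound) 2.452e-07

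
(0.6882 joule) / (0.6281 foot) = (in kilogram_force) 0.3666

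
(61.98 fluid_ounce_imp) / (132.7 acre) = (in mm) 3.279e-06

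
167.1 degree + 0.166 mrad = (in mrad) 2917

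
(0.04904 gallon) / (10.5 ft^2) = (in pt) 0.5394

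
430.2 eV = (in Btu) 6.533e-20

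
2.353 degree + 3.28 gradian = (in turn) 0.01474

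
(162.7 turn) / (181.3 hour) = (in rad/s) 0.001566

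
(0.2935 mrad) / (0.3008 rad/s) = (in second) 0.0009757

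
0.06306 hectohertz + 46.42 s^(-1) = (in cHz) 5273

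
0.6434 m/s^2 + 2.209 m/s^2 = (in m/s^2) 2.852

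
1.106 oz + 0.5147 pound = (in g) 264.8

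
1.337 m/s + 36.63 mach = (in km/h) 4.491e+04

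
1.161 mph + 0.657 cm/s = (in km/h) 1.892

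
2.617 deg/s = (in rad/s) 0.04568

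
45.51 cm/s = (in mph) 1.018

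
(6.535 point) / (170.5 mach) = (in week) 6.566e-14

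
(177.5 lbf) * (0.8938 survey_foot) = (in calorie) 51.41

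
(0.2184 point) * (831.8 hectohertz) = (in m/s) 6.409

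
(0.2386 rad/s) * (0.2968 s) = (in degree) 4.057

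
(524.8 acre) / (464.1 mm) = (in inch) 1.802e+08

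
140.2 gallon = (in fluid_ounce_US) 1.795e+04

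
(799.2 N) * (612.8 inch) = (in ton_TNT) 2.973e-06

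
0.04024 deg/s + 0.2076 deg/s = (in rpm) 0.04131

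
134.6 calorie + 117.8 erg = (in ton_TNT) 1.346e-07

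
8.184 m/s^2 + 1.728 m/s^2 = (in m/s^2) 9.912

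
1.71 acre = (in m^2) 6920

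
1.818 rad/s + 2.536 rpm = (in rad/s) 2.084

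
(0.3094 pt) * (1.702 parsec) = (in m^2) 5.732e+12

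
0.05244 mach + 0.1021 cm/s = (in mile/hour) 39.94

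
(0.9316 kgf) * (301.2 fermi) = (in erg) 2.752e-05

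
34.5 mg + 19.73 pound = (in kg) 8.949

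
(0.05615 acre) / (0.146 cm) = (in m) 1.556e+05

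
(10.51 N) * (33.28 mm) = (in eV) 2.183e+18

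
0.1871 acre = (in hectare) 0.07572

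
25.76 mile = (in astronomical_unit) 2.771e-07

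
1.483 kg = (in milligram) 1.483e+06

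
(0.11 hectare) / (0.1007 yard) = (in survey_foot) 3.919e+04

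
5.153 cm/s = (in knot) 0.1002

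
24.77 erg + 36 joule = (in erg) 3.6e+08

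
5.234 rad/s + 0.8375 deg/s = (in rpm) 50.12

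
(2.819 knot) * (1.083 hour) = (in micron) 5.654e+09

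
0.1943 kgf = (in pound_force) 0.4284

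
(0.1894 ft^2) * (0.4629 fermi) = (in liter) 8.145e-15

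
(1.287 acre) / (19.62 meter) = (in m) 265.5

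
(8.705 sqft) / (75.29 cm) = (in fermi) 1.074e+15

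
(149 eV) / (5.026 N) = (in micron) 4.75e-12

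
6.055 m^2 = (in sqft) 65.18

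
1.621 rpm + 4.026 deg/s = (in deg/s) 13.75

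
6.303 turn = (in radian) 39.6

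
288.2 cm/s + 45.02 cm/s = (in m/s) 3.332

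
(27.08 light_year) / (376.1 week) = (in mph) 2.519e+09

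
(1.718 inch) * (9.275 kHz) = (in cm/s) 4.047e+04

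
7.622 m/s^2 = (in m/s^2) 7.622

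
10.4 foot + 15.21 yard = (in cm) 1708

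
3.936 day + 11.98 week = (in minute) 1.264e+05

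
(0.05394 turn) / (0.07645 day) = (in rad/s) 5.131e-05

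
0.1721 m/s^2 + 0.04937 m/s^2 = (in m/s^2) 0.2215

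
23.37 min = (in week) 0.002318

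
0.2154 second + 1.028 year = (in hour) 9005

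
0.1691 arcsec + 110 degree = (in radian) 1.92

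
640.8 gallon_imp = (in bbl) 18.32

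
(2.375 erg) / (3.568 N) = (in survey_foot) 2.184e-07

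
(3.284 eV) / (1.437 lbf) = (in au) 5.502e-31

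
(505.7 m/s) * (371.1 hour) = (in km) 6.756e+05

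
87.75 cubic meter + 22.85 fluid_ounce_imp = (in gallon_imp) 1.93e+04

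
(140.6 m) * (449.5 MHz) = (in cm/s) 6.32e+12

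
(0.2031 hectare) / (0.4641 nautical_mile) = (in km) 0.002363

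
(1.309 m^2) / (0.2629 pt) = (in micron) 1.411e+10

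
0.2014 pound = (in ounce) 3.222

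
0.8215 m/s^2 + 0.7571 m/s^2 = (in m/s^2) 1.579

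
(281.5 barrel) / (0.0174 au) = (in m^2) 1.719e-08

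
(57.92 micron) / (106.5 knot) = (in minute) 1.762e-08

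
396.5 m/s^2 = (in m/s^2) 396.5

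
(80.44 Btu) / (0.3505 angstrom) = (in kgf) 2.469e+14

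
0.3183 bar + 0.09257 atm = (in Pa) 4.121e+04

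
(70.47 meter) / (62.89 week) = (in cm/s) 0.0001853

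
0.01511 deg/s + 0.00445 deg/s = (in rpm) 0.00326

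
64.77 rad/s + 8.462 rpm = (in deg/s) 3762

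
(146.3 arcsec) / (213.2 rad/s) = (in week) 5.501e-12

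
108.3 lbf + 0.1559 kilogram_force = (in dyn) 4.833e+07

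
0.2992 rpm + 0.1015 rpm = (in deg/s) 2.404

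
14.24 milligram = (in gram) 0.01424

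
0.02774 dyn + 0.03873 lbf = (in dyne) 1.723e+04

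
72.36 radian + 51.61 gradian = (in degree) 4192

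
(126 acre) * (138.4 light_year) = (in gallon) 1.764e+26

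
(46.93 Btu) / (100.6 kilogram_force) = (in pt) 1.423e+05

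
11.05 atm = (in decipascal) 1.12e+07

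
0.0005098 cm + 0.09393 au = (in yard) 1.537e+10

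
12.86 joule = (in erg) 1.286e+08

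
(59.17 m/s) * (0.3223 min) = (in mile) 0.711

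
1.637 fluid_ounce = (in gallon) 0.01279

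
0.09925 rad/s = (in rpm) 0.9478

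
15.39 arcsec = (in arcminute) 0.2565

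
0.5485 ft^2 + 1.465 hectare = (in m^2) 1.465e+04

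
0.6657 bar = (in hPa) 665.7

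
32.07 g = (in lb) 0.0707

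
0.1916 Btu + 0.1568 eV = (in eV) 1.262e+21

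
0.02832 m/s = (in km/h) 0.102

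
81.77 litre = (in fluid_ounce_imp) 2878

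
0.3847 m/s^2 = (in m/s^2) 0.3847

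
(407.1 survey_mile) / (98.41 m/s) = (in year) 0.0002111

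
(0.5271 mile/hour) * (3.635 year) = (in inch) 1.063e+09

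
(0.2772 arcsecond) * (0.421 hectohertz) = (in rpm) 0.0005403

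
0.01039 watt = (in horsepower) 1.393e-05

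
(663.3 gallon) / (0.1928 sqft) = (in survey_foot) 459.9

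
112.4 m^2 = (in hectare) 0.01124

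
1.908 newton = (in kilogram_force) 0.1946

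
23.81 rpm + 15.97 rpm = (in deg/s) 238.7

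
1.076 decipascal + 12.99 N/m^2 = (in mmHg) 0.09824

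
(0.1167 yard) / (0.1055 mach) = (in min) 4.951e-05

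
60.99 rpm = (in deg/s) 365.9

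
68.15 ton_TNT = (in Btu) 2.703e+08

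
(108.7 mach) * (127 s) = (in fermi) 4.701e+21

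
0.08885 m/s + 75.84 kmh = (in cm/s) 2116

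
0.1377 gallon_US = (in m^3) 0.0005213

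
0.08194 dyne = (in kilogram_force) 8.356e-08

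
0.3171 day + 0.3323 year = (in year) 0.3332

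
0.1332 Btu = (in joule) 140.5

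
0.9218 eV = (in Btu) 1.4e-22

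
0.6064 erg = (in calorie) 1.449e-08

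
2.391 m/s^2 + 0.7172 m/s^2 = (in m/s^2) 3.108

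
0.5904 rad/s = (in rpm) 5.638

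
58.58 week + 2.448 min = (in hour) 9841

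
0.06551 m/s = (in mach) 0.0001924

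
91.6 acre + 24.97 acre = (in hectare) 47.17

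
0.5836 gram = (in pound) 0.001287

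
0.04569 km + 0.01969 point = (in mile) 0.02839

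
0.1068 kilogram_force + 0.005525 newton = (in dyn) 1.053e+05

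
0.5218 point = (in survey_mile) 1.144e-07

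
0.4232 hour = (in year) 4.831e-05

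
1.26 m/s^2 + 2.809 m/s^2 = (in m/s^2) 4.069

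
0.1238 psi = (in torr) 6.402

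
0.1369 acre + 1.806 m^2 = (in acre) 0.1373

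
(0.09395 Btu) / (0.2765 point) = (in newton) 1.016e+06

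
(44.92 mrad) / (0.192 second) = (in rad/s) 0.234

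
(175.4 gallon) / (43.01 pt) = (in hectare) 0.004376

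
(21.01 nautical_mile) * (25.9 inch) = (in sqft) 2.755e+05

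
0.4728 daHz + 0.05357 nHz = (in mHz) 4728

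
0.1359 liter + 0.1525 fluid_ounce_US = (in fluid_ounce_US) 4.748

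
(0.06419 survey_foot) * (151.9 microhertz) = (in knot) 5.777e-06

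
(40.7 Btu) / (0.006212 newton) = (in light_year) 7.307e-10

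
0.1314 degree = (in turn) 0.000365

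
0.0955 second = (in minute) 0.001592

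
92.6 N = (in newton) 92.6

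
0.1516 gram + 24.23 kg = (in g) 2.423e+04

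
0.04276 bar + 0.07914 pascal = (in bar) 0.04276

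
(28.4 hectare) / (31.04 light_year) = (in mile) 6.009e-16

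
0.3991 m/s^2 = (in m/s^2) 0.3991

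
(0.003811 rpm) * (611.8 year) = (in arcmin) 2.647e+10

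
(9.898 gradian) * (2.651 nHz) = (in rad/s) 4.122e-10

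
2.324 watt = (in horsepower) 0.003117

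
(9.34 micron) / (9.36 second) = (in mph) 2.232e-06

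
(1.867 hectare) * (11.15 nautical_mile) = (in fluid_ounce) 1.304e+13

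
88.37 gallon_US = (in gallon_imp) 73.58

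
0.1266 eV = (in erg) 2.028e-13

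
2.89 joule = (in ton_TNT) 6.907e-10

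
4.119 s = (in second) 4.119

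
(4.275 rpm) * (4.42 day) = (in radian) 1.71e+05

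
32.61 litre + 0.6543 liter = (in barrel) 0.2092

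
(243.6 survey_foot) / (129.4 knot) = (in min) 0.01859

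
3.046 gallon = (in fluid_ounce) 389.9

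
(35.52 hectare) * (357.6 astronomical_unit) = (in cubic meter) 1.9e+19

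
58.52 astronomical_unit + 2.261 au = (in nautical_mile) 4.91e+09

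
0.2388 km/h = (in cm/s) 6.633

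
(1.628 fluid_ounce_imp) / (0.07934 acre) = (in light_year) 1.523e-23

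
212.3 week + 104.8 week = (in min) 3.196e+06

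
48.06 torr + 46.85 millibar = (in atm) 0.1095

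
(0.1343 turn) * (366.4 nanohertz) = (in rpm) 2.952e-06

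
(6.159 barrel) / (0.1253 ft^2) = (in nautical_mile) 0.04542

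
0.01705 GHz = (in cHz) 1.705e+09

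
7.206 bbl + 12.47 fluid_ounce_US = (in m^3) 1.146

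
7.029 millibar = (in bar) 0.007029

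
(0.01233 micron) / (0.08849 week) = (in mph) 5.154e-13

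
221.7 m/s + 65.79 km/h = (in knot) 466.5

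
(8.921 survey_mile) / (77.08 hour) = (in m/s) 0.05174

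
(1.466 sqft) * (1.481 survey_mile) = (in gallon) 8.575e+04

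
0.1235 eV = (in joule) 1.979e-20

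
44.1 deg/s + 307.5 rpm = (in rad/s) 32.97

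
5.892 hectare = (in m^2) 5.892e+04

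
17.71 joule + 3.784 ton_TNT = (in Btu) 1.501e+07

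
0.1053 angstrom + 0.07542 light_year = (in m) 7.135e+14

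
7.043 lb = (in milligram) 3.195e+06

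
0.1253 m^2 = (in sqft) 1.349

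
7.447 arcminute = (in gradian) 0.1379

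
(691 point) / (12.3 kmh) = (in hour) 1.982e-05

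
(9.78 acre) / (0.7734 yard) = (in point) 1.586e+08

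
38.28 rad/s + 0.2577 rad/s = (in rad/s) 38.54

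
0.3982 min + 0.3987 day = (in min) 574.5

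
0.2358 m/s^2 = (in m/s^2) 0.2358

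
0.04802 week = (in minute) 484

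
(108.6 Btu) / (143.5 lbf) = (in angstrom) 1.795e+12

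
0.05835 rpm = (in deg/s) 0.3501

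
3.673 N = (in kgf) 0.3745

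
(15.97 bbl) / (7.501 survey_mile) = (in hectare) 2.103e-08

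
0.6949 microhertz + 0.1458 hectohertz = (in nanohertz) 1.458e+10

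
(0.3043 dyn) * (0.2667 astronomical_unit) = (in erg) 1.214e+12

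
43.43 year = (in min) 2.283e+07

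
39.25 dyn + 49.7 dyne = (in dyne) 88.95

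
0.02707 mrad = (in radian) 2.707e-05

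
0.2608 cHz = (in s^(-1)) 0.002608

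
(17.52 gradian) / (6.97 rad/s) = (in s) 0.03948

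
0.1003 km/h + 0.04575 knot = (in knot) 0.09991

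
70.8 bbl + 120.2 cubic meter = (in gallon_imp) 2.892e+04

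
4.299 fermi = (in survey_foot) 1.41e-14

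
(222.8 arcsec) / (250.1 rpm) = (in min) 6.874e-07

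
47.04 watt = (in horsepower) 0.06308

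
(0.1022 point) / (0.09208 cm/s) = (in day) 4.532e-07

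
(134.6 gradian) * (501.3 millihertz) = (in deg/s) 60.73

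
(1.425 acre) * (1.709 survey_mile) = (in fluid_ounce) 5.363e+11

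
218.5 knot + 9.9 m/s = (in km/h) 440.3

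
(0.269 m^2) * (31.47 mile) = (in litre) 1.362e+07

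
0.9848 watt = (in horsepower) 0.001321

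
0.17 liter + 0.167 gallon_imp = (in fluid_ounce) 31.42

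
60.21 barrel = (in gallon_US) 2529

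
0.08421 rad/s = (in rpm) 0.8041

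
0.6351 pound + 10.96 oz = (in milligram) 5.988e+05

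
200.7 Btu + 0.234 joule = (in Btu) 200.7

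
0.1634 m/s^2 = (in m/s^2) 0.1634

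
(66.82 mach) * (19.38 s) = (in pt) 1.25e+09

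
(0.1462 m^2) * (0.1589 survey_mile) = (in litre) 3.739e+04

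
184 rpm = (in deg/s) 1104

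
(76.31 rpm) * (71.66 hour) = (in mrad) 2.062e+09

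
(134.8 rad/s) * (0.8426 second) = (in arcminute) 3.905e+05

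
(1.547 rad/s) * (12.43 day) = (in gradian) 1.058e+08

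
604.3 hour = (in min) 3.626e+04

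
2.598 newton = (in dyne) 2.598e+05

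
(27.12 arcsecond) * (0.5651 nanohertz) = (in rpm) 7.095e-13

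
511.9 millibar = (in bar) 0.5119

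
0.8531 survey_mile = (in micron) 1.373e+09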